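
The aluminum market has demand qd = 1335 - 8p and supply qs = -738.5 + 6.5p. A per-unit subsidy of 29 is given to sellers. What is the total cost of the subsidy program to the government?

Pre-subsidy: 1335 - 8p = -738.5 + 6.5p gives p* = 143, q* = 191.
With the subsidy, sellers receive ps = pb + 29 for each unit, where pb is the price buyers pay.
Supply in terms of pb becomes qs = -738.5 + 6.5(pb + 29) = -550 + 6.5pb. Setting this equal to demand: 1335 - 8pb = -550 + 6.5pb, so pb = 130.
Sellers receive ps = 130 + 29 = 159; q' = 1335 − 8·130 = 295.
Government outlay = subsidy × quantity = 29 × 295 = 8555.

Government cost = 8555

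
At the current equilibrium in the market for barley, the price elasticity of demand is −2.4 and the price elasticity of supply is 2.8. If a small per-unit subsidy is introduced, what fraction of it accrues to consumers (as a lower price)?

Consumer share = 7/13

For a small subsidy around the equilibrium, the benefit split depends on the relative slopes, which at a point are proportional to the elasticities.
Buyer share = εs/(εs + |εd|) = 2.8/(2.8 + 2.4) = 7/13; seller share = |εd|/(εs + |εd|) = 6/13.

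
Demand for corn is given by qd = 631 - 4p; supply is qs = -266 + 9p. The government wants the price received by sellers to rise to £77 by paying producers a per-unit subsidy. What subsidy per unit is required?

At a seller price of 77, quantity supplied is -266 + 9·77 = 427.
Buyers absorb 427 only when they pay pb with 631 − 4·pb = 427, i.e. pb = 51.
s = ps − pb = 77 − 51 = 26.

Required subsidy s = £26 per unit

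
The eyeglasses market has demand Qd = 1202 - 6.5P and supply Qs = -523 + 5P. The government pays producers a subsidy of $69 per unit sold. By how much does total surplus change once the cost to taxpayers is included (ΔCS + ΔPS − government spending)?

Pre-subsidy: 1202 - 6.5P = -523 + 5P gives P* = 150, Q* = 227.
With the subsidy, sellers receive Ps = Pb + 69 for each unit, where Pb is the price buyers pay.
Supply in terms of Pb becomes Qs = -523 + 5(Pb + 69) = -178 + 5Pb. Setting this equal to demand: 1202 - 6.5Pb = -178 + 5Pb, so Pb = 120.
Sellers receive Ps = 120 + 69 = 189; Q' = 1202 − 6.5·120 = 422.
ΔCS = ½(227 + 422)(150 − 120) = 9735; ΔPS = ½(227 + 422)(189 − 150) = 12655.5.
Government spending = 69 × 422 = 29118.
Net change = 9735 + 12655.5 − 29118 = -6727.5. The loss equals the DWL triangle ½·69·195.

Net change in total surplus = -$6727.5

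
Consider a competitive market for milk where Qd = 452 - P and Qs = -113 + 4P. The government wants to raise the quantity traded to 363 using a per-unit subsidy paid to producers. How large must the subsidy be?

At Q = 363, invert demand for the buyer price: Pb = (452 − 363)/1 = 89; invert supply for the seller price: Ps = (363 − (-113))/4 = 119.
The subsidy must fill the gap: s = Ps − Pb = 119 − 89 = 30.

Required subsidy s = 30 per unit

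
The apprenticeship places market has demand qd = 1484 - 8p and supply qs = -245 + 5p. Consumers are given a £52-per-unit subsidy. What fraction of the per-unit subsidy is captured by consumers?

Consumer share = 5/13

Pre-subsidy: 1484 - 8p = -245 + 5p gives p* = 133, q* = 420.
With the rebate, buyers effectively pay pb = ps − 52, where ps is the price sellers receive.
Demand in terms of ps becomes qd = 1484 − 8(ps − 52) = 1900 - 8ps. Setting this equal to supply: 1900 - 8ps = -245 + 5ps, so ps = 165.
Buyers pay pb = 165 − 52 = 113; q' = -245 + 5·165 = 580.
Buyers' price falls by p* − pb = 133 − 113 = 20; sellers' price rises by ps − p* = 165 − 133 = 32.
So consumers capture 20/52 = 5/13 of each unit of subsidy.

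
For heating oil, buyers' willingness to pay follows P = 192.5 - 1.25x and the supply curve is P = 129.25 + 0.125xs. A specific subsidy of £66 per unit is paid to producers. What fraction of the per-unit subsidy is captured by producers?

Pre-subsidy: 192.5 - 1.25x = 129.25 + 0.125x gives x* = 46 and P* = 135.
With the subsidy, sellers receive Ps = Pb + 66 for each unit, where Pb is the price buyers pay.
On the curves, Pb = 192.5 - 1.25x and Ps = 129.25 + 0.125x; the wedge Ps − Pb = 66 gives 129.25 + 0.125x − (192.5 - 1.25x) = 66, so x' = 94.
Then Pb = 192.5 − 1.25·94 = 75 and Ps = 129.25 + 0.125·94 = 141.
Buyers' price falls by P* − Pb = 135 − 75 = 60; sellers' price rises by Ps − P* = 141 − 135 = 6.
So producers capture 6/66 = 1/11 of each unit of subsidy.

Producer share = 1/11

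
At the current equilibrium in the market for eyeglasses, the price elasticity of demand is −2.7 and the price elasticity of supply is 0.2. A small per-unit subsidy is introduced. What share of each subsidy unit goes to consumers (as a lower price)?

Consumer share = 2/29

For a small subsidy around the equilibrium, the benefit split depends on the relative slopes, which at a point are proportional to the elasticities.
Buyer share = εs/(εs + |εd|) = 0.2/(0.2 + 2.7) = 2/29; seller share = |εd|/(εs + |εd|) = 27/29.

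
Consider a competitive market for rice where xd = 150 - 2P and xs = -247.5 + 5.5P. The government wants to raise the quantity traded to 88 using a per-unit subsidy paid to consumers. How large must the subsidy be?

At x = 88, invert demand for the buyer price: Pb = (150 − 88)/2 = 31; invert supply for the seller price: Ps = (88 − (-247.5))/5.5 = 61.
The subsidy must fill the gap: s = Ps − Pb = 61 − 31 = 30.

Required subsidy s = 30 per unit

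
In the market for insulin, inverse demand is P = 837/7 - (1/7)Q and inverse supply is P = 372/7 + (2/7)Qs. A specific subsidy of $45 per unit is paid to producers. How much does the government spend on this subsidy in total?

Pre-subsidy: 837/7 - (1/7)Q = 372/7 + (2/7)Q gives Q* = 155 and P* = 682/7.
With the subsidy, sellers receive Ps = Pb + 45 for each unit, where Pb is the price buyers pay.
On the curves, Pb = 837/7 - (1/7)Q and Ps = 372/7 + (2/7)Q; the wedge Ps − Pb = 45 gives 372/7 + (2/7)Q − (837/7 - (1/7)Q) = 45, so Q' = 260.
Then Pb = 837/7 − (1/7)·260 = 577/7 and Ps = 372/7 + (2/7)·260 = 892/7.
Government outlay = subsidy × quantity = 45 × 260 = 11700.

Government cost = $11700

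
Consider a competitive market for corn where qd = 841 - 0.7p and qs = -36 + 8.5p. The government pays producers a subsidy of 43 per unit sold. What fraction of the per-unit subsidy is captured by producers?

Producer share = 7/92

Pre-subsidy: 841 - 0.7p = -36 + 8.5p gives p* = 4385/46, q* = 71233/92.
With the subsidy, sellers receive ps = pb + 43 for each unit, where pb is the price buyers pay.
Supply in terms of pb becomes qs = -36 + 8.5(pb + 43) = 329.5 + 8.5pb. Setting this equal to demand: 841 - 0.7pb = 329.5 + 8.5pb, so pb = 5115/92.
Sellers receive ps = 5115/92 + 43 = 9071/92; q' = 841 − 0.7·(5115/92) = 147583/184.
Buyers' price falls by p* − pb = 4385/46 − 5115/92 = 3655/92; sellers' price rises by ps − p* = 9071/92 − 4385/46 = 301/92.
So producers capture (301/92)/43 = 7/92 of each unit of subsidy.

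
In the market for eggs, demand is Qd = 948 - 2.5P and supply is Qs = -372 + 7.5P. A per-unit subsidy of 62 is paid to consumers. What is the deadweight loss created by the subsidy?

Deadweight loss = 3603.75

Pre-subsidy: 948 - 2.5P = -372 + 7.5P gives P* = 132, Q* = 618.
With the rebate, buyers effectively pay Pb = Ps − 62, where Ps is the price sellers receive.
Demand in terms of Ps becomes Qd = 948 − 2.5(Ps − 62) = 1103 - 2.5Ps. Setting this equal to supply: 1103 - 2.5Ps = -372 + 7.5Ps, so Ps = 147.5.
Buyers pay Pb = 147.5 − 62 = 85.5; Q' = -372 + 7.5·147.5 = 734.25.
The subsidy expands output by 734.25 − 618 = 116.25 past the efficient level; on those units the gap between marginal cost and willingness to pay runs from 0 up to 62.
DWL = ½ × 62 × 116.25 = 3603.75.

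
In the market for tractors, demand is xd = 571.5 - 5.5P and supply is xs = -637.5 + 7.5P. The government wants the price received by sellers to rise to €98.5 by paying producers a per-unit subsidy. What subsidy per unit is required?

At a seller price of 98.5, quantity supplied is -637.5 + 7.5·98.5 = 101.25.
Buyers absorb 101.25 only when they pay Pb with 571.5 − 5.5·Pb = 101.25, i.e. Pb = 85.5.
s = Ps − Pb = 98.5 − 85.5 = 13.

Required subsidy s = €13 per unit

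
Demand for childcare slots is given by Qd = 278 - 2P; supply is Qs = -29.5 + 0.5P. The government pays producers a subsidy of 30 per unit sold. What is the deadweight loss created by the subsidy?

Pre-subsidy: 278 - 2P = -29.5 + 0.5P gives P* = 123, Q* = 32.
With the subsidy, sellers receive Ps = Pb + 30 for each unit, where Pb is the price buyers pay.
Supply in terms of Pb becomes Qs = -29.5 + 0.5(Pb + 30) = -14.5 + 0.5Pb. Setting this equal to demand: 278 - 2Pb = -14.5 + 0.5Pb, so Pb = 117.
Sellers receive Ps = 117 + 30 = 147; Q' = 278 − 2·117 = 44.
The subsidy expands output by 44 − 32 = 12 past the efficient level; on those units the gap between marginal cost and willingness to pay runs from 0 up to 30.
DWL = ½ × 30 × 12 = 180.

Deadweight loss = 180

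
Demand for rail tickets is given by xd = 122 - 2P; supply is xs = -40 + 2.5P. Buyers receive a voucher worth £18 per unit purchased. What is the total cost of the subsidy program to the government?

Pre-subsidy: 122 - 2P = -40 + 2.5P gives P* = 36, x* = 50.
With the rebate, buyers effectively pay Pb = Ps − 18, where Ps is the price sellers receive.
Demand in terms of Ps becomes xd = 122 − 2(Ps − 18) = 158 - 2Ps. Setting this equal to supply: 158 - 2Ps = -40 + 2.5Ps, so Ps = 44.
Buyers pay Pb = 44 − 18 = 26; x' = -40 + 2.5·44 = 70.
Government outlay = subsidy × quantity = 18 × 70 = 1260.

Government cost = £1260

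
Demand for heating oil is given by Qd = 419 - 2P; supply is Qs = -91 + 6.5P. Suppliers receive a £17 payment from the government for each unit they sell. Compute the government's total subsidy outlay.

Pre-subsidy: 419 - 2P = -91 + 6.5P gives P* = 60, Q* = 299.
With the subsidy, sellers receive Ps = Pb + 17 for each unit, where Pb is the price buyers pay.
Supply in terms of Pb becomes Qs = -91 + 6.5(Pb + 17) = 19.5 + 6.5Pb. Setting this equal to demand: 419 - 2Pb = 19.5 + 6.5Pb, so Pb = 47.
Sellers receive Ps = 47 + 17 = 64; Q' = 419 − 2·47 = 325.
Government outlay = subsidy × quantity = 17 × 325 = 5525.

Government cost = £5525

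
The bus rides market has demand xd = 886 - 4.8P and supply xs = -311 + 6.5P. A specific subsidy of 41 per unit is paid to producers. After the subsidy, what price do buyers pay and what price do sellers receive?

Pre-subsidy: 886 - 4.8P = -311 + 6.5P gives P* = 11970/113, x* = 42662/113.
With the subsidy, sellers receive Ps = Pb + 41 for each unit, where Pb is the price buyers pay.
Supply in terms of Pb becomes xs = -311 + 6.5(Pb + 41) = -44.5 + 6.5Pb. Setting this equal to demand: 886 - 4.8Pb = -44.5 + 6.5Pb, so Pb = 9305/113.
Sellers receive Ps = 9305/113 + 41 = 13938/113; x' = 886 − 4.8·(9305/113) = 55454/113.

Buyers pay 9305/113; sellers receive 13938/113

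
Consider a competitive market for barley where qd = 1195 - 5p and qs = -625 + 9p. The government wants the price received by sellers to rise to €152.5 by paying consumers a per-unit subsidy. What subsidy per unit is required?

Required subsidy s = €63 per unit

At a seller price of 152.5, quantity supplied is -625 + 9·152.5 = 747.5.
Buyers absorb 747.5 only when they pay pb with 1195 − 5·pb = 747.5, i.e. pb = 89.5.
s = ps − pb = 152.5 − 89.5 = 63.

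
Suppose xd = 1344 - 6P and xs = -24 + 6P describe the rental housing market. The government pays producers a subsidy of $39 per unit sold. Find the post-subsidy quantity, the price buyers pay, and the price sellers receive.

Pre-subsidy: 1344 - 6P = -24 + 6P gives P* = 114, x* = 660.
With the subsidy, sellers receive Ps = Pb + 39 for each unit, where Pb is the price buyers pay.
Supply in terms of Pb becomes xs = -24 + 6(Pb + 39) = 210 + 6Pb. Setting this equal to demand: 1344 - 6Pb = 210 + 6Pb, so Pb = 94.5.
Sellers receive Ps = 94.5 + 39 = 133.5; x' = 1344 − 6·94.5 = 777.

x' = 777; buyers pay $94.5; sellers receive $133.5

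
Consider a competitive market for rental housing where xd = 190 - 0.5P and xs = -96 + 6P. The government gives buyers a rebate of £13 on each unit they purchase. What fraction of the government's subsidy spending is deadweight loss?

DWL / government spending = 1/58

Pre-subsidy: 190 - 0.5P = -96 + 6P gives P* = 44, x* = 168.
With the rebate, buyers effectively pay Pb = Ps − 13, where Ps is the price sellers receive.
Demand in terms of Ps becomes xd = 190 − 0.5(Ps − 13) = 196.5 - 0.5Ps. Setting this equal to supply: 196.5 - 0.5Ps = -96 + 6Ps, so Ps = 45.
Buyers pay Pb = 45 − 13 = 32; x' = -96 + 6·45 = 174.
ΔCS = ½(168 + 174)(44 − 32) = 2052; ΔPS = ½(168 + 174)(45 − 44) = 171.
Government spending = 13 × 174 = 2262.
DWL = ½ × 13 × (174 − 168) = 39; fraction = 39 / 2262 = 1/58.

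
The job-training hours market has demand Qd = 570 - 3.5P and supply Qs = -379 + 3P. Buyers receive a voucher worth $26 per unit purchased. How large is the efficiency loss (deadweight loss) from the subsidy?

Deadweight loss = $546

Pre-subsidy: 570 - 3.5P = -379 + 3P gives P* = 146, Q* = 59.
With the rebate, buyers effectively pay Pb = Ps − 26, where Ps is the price sellers receive.
Demand in terms of Ps becomes Qd = 570 − 3.5(Ps − 26) = 661 - 3.5Ps. Setting this equal to supply: 661 - 3.5Ps = -379 + 3Ps, so Ps = 160.
Buyers pay Pb = 160 − 26 = 134; Q' = -379 + 3·160 = 101.
The subsidy expands output by 101 − 59 = 42 past the efficient level; on those units the gap between marginal cost and willingness to pay runs from 0 up to 26.
DWL = ½ × 26 × 42 = 546.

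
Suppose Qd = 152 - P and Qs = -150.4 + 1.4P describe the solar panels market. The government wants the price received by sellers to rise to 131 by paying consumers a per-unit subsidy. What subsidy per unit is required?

Required subsidy s = 12 per unit

At a seller price of 131, quantity supplied is -150.4 + 1.4·131 = 33.
Buyers absorb 33 only when they pay Pb with 152 − 1·Pb = 33, i.e. Pb = 119.
s = Ps − Pb = 131 − 119 = 12.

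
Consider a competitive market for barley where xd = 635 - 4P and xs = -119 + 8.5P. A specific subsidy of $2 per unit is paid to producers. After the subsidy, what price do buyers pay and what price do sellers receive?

Buyers pay $58.96; sellers receive $60.96

Pre-subsidy: 635 - 4P = -119 + 8.5P gives P* = 60.32, x* = 393.72.
With the subsidy, sellers receive Ps = Pb + 2 for each unit, where Pb is the price buyers pay.
Supply in terms of Pb becomes xs = -119 + 8.5(Pb + 2) = -102 + 8.5Pb. Setting this equal to demand: 635 - 4Pb = -102 + 8.5Pb, so Pb = 58.96.
Sellers receive Ps = 58.96 + 2 = 60.96; x' = 635 − 4·58.96 = 399.16.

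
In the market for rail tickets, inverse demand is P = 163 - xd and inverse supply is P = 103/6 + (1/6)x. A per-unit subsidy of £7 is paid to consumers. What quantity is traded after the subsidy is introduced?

x' = 131

Pre-subsidy: 163 - x = 103/6 + (1/6)x gives x* = 125 and P* = 38.
With the rebate, buyers effectively pay Pb = Ps − 7, where Ps is the price sellers receive.
On the curves, Pb = 163 - x and Ps = 103/6 + (1/6)x; the wedge Ps − Pb = 7 gives 103/6 + (1/6)x − (163 - x) = 7, so x' = 131.
Then Pb = 163 − 1·131 = 32 and Ps = 103/6 + (1/6)·131 = 39.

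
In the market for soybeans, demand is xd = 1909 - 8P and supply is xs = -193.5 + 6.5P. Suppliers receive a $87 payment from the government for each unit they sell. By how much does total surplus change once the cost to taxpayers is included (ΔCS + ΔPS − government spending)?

Net change in total surplus = -$13572

Pre-subsidy: 1909 - 8P = -193.5 + 6.5P gives P* = 145, x* = 749.
With the subsidy, sellers receive Ps = Pb + 87 for each unit, where Pb is the price buyers pay.
Supply in terms of Pb becomes xs = -193.5 + 6.5(Pb + 87) = 372 + 6.5Pb. Setting this equal to demand: 1909 - 8Pb = 372 + 6.5Pb, so Pb = 106.
Sellers receive Ps = 106 + 87 = 193; x' = 1909 − 8·106 = 1061.
ΔCS = ½(749 + 1061)(145 − 106) = 35295; ΔPS = ½(749 + 1061)(193 − 145) = 43440.
Government spending = 87 × 1061 = 92307.
Net change = 35295 + 43440 − 92307 = -13572. The loss equals the DWL triangle ½·87·312.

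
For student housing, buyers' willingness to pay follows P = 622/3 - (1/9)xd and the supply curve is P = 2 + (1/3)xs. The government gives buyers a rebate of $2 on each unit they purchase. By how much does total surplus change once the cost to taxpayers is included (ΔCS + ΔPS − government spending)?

Pre-subsidy: 622/3 - (1/9)x = 2 + (1/3)x gives x* = 462 and P* = 156.
With the rebate, buyers effectively pay Pb = Ps − 2, where Ps is the price sellers receive.
On the curves, Pb = 622/3 - (1/9)x and Ps = 2 + (1/3)x; the wedge Ps − Pb = 2 gives 2 + (1/3)x − (622/3 - (1/9)x) = 2, so x' = 466.5.
Then Pb = 622/3 − (1/9)·466.5 = 155.5 and Ps = 2 + (1/3)·466.5 = 157.5.
ΔCS = ½(462 + 466.5)(156 − 155.5) = 232.125; ΔPS = ½(462 + 466.5)(157.5 − 156) = 696.375.
Government spending = 2 × 466.5 = 933.
Net change = 232.125 + 696.375 − 933 = -4.5. The loss equals the DWL triangle ½·2·4.5.

Net change in total surplus = -$4.5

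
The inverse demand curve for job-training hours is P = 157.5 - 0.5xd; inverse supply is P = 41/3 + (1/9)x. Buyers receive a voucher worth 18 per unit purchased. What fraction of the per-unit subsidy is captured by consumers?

Pre-subsidy: 157.5 - 0.5x = 41/3 + (1/9)x gives x* = 2589/11 and P* = 438/11.
With the rebate, buyers effectively pay Pb = Ps − 18, where Ps is the price sellers receive.
On the curves, Pb = 157.5 - 0.5x and Ps = 41/3 + (1/9)x; the wedge Ps − Pb = 18 gives 41/3 + (1/9)x − (157.5 - 0.5x) = 18, so x' = 2913/11.
Then Pb = 157.5 − 0.5·(2913/11) = 276/11 and Ps = 41/3 + (1/9)·(2913/11) = 474/11.
Buyers' price falls by P* − Pb = 438/11 − 276/11 = 162/11; sellers' price rises by Ps − P* = 474/11 − 438/11 = 36/11.
So consumers capture (162/11)/18 = 9/11 of each unit of subsidy.

Consumer share = 9/11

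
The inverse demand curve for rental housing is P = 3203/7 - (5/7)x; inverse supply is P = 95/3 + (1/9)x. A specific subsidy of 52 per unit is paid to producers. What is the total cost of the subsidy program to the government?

Government cost = 30108

Pre-subsidy: 3203/7 - (5/7)x = 95/3 + (1/9)x gives x* = 516 and P* = 89.
With the subsidy, sellers receive Ps = Pb + 52 for each unit, where Pb is the price buyers pay.
On the curves, Pb = 3203/7 - (5/7)x and Ps = 95/3 + (1/9)x; the wedge Ps − Pb = 52 gives 95/3 + (1/9)x − (3203/7 - (5/7)x) = 52, so x' = 579.
Then Pb = 3203/7 − (5/7)·579 = 44 and Ps = 95/3 + (1/9)·579 = 96.
Government outlay = subsidy × quantity = 52 × 579 = 30108.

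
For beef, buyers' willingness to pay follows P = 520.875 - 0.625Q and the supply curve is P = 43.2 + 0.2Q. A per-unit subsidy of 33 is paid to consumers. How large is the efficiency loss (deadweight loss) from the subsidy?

Deadweight loss = 660

Pre-subsidy: 520.875 - 0.625Q = 43.2 + 0.2Q gives Q* = 579 and P* = 159.
With the rebate, buyers effectively pay Pb = Ps − 33, where Ps is the price sellers receive.
On the curves, Pb = 520.875 - 0.625Q and Ps = 43.2 + 0.2Q; the wedge Ps − Pb = 33 gives 43.2 + 0.2Q − (520.875 - 0.625Q) = 33, so Q' = 619.
Then Pb = 520.875 − 0.625·619 = 134 and Ps = 43.2 + 0.2·619 = 167.
The subsidy expands output by 619 − 579 = 40 past the efficient level; on those units the gap between marginal cost and willingness to pay runs from 0 up to 33.
DWL = ½ × 33 × 40 = 660.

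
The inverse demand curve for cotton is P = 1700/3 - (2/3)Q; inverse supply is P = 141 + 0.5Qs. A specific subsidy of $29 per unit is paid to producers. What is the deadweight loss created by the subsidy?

Deadweight loss = 2523/7

Pre-subsidy: 1700/3 - (2/3)Q = 141 + 0.5Q gives Q* = 2554/7 and P* = 2264/7.
With the subsidy, sellers receive Ps = Pb + 29 for each unit, where Pb is the price buyers pay.
On the curves, Pb = 1700/3 - (2/3)Q and Ps = 141 + 0.5Q; the wedge Ps − Pb = 29 gives 141 + 0.5Q − (1700/3 - (2/3)Q) = 29, so Q' = 2728/7.
Then Pb = 1700/3 − (2/3)·(2728/7) = 2148/7 and Ps = 141 + 0.5·(2728/7) = 2351/7.
The subsidy expands output by 2728/7 − 2554/7 = 174/7 past the efficient level; on those units the gap between marginal cost and willingness to pay runs from 0 up to 29.
DWL = ½ × 29 × 174/7 = 2523/7.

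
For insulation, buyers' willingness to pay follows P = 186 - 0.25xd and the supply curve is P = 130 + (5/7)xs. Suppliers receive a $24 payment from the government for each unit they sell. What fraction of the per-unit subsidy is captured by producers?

Pre-subsidy: 186 - 0.25x = 130 + (5/7)x gives x* = 1568/27 and P* = 4630/27.
With the subsidy, sellers receive Ps = Pb + 24 for each unit, where Pb is the price buyers pay.
On the curves, Pb = 186 - 0.25x and Ps = 130 + (5/7)x; the wedge Ps − Pb = 24 gives 130 + (5/7)x − (186 - 0.25x) = 24, so x' = 2240/27.
Then Pb = 186 − 0.25·(2240/27) = 4462/27 and Ps = 130 + (5/7)·(2240/27) = 5110/27.
Buyers' price falls by P* − Pb = 4630/27 − 4462/27 = 56/9; sellers' price rises by Ps − P* = 5110/27 − 4630/27 = 160/9.
So producers capture (160/9)/24 = 20/27 of each unit of subsidy.

Producer share = 20/27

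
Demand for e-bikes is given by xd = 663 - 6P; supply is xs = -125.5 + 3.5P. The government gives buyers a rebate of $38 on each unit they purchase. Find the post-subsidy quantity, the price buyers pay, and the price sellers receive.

x' = 249; buyers pay $69; sellers receive $107

Pre-subsidy: 663 - 6P = -125.5 + 3.5P gives P* = 83, x* = 165.
With the rebate, buyers effectively pay Pb = Ps − 38, where Ps is the price sellers receive.
Demand in terms of Ps becomes xd = 663 − 6(Ps − 38) = 891 - 6Ps. Setting this equal to supply: 891 - 6Ps = -125.5 + 3.5Ps, so Ps = 107.
Buyers pay Pb = 107 − 38 = 69; x' = -125.5 + 3.5·107 = 249.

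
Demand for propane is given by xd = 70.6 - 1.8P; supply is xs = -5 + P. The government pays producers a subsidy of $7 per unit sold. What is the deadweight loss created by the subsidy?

Pre-subsidy: 70.6 - 1.8P = -5 + P gives P* = 27, x* = 22.
With the subsidy, sellers receive Ps = Pb + 7 for each unit, where Pb is the price buyers pay.
Supply in terms of Pb becomes xs = -5 + 1(Pb + 7) = 2 + Pb. Setting this equal to demand: 70.6 - 1.8Pb = 2 + Pb, so Pb = 24.5.
Sellers receive Ps = 24.5 + 7 = 31.5; x' = 70.6 − 1.8·24.5 = 26.5.
The subsidy expands output by 26.5 − 22 = 4.5 past the efficient level; on those units the gap between marginal cost and willingness to pay runs from 0 up to 7.
DWL = ½ × 7 × 4.5 = 15.75.

Deadweight loss = $15.75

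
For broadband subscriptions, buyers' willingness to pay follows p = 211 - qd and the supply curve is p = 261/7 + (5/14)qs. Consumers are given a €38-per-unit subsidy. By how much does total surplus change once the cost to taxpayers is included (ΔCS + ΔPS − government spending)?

Pre-subsidy: 211 - q = 261/7 + (5/14)q gives q* = 128 and p* = 83.
With the rebate, buyers effectively pay pb = ps − 38, where ps is the price sellers receive.
On the curves, pb = 211 - q and ps = 261/7 + (5/14)q; the wedge ps − pb = 38 gives 261/7 + (5/14)q − (211 - q) = 38, so q' = 156.
Then pb = 211 − 1·156 = 55 and ps = 261/7 + (5/14)·156 = 93.
ΔCS = ½(128 + 156)(83 − 55) = 3976; ΔPS = ½(128 + 156)(93 − 83) = 1420.
Government spending = 38 × 156 = 5928.
Net change = 3976 + 1420 − 5928 = -532. The loss equals the DWL triangle ½·38·28.

Net change in total surplus = -€532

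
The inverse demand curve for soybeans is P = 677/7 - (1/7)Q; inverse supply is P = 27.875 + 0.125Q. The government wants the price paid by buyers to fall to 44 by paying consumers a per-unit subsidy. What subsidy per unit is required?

At a buyer price of 44, quantity demanded is 677 − 7·44 = 369.
Sellers supply 369 only when they receive Ps = 27.875 + 0.125·369 = 74.
s = Ps − Pb = 74 − 44 = 30.

Required subsidy s = 30 per unit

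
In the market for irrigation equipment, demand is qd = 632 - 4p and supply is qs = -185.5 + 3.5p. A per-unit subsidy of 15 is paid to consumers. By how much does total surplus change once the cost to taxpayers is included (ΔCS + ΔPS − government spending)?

Net change in total surplus = -210

Pre-subsidy: 632 - 4p = -185.5 + 3.5p gives p* = 109, q* = 196.
With the rebate, buyers effectively pay pb = ps − 15, where ps is the price sellers receive.
Demand in terms of ps becomes qd = 632 − 4(ps − 15) = 692 - 4ps. Setting this equal to supply: 692 - 4ps = -185.5 + 3.5ps, so ps = 117.
Buyers pay pb = 117 − 15 = 102; q' = -185.5 + 3.5·117 = 224.
ΔCS = ½(196 + 224)(109 − 102) = 1470; ΔPS = ½(196 + 224)(117 − 109) = 1680.
Government spending = 15 × 224 = 3360.
Net change = 1470 + 1680 − 3360 = -210. The loss equals the DWL triangle ½·15·28.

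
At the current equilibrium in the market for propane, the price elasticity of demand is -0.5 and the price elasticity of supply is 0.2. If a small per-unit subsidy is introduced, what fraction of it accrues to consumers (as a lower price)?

Consumer share = 2/7

For a small subsidy around the equilibrium, the benefit split depends on the relative slopes, which at a point are proportional to the elasticities.
Buyer share = εs/(εs + |εd|) = 0.2/(0.2 + 0.5) = 2/7; seller share = |εd|/(εs + |εd|) = 5/7.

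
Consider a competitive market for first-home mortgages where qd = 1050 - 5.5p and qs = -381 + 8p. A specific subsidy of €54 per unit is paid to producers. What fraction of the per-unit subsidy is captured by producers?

Producer share = 11/27

Pre-subsidy: 1050 - 5.5p = -381 + 8p gives p* = 106, q* = 467.
With the subsidy, sellers receive ps = pb + 54 for each unit, where pb is the price buyers pay.
Supply in terms of pb becomes qs = -381 + 8(pb + 54) = 51 + 8pb. Setting this equal to demand: 1050 - 5.5pb = 51 + 8pb, so pb = 74.
Sellers receive ps = 74 + 54 = 128; q' = 1050 − 5.5·74 = 643.
Buyers' price falls by p* − pb = 106 − 74 = 32; sellers' price rises by ps − p* = 128 − 106 = 22.
So producers capture 22/54 = 11/27 of each unit of subsidy.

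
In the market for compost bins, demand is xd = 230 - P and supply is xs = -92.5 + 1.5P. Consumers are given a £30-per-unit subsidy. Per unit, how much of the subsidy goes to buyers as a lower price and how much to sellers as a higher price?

Buyers gain £18 per unit; sellers gain £12 per unit

Pre-subsidy: 230 - P = -92.5 + 1.5P gives P* = 129, x* = 101.
With the rebate, buyers effectively pay Pb = Ps − 30, where Ps is the price sellers receive.
Demand in terms of Ps becomes xd = 230 − 1(Ps − 30) = 260 - Ps. Setting this equal to supply: 260 - Ps = -92.5 + 1.5Ps, so Ps = 141.
Buyers pay Pb = 141 − 30 = 111; x' = -92.5 + 1.5·141 = 119.
Buyers' price falls by P* − Pb = 129 − 111 = 18; sellers' price rises by Ps − P* = 141 − 129 = 12.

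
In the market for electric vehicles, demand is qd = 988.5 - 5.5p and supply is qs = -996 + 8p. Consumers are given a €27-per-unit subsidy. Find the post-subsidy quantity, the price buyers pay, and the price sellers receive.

Pre-subsidy: 988.5 - 5.5p = -996 + 8p gives p* = 147, q* = 180.
With the rebate, buyers effectively pay pb = ps − 27, where ps is the price sellers receive.
Demand in terms of ps becomes qd = 988.5 − 5.5(ps − 27) = 1137 - 5.5ps. Setting this equal to supply: 1137 - 5.5ps = -996 + 8ps, so ps = 158.
Buyers pay pb = 158 − 27 = 131; q' = -996 + 8·158 = 268.

q' = 268; buyers pay €131; sellers receive €158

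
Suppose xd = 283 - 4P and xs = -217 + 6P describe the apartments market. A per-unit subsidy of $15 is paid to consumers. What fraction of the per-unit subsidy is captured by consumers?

Consumer share = 0.6

Pre-subsidy: 283 - 4P = -217 + 6P gives P* = 50, x* = 83.
With the rebate, buyers effectively pay Pb = Ps − 15, where Ps is the price sellers receive.
Demand in terms of Ps becomes xd = 283 − 4(Ps − 15) = 343 - 4Ps. Setting this equal to supply: 343 - 4Ps = -217 + 6Ps, so Ps = 56.
Buyers pay Pb = 56 − 15 = 41; x' = -217 + 6·56 = 119.
Buyers' price falls by P* − Pb = 50 − 41 = 9; sellers' price rises by Ps − P* = 56 − 50 = 6.
So consumers capture 9/15 = 0.6 of each unit of subsidy.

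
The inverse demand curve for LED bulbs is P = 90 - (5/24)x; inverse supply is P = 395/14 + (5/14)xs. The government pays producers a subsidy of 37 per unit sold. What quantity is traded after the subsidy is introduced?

x' = 16596/95

Pre-subsidy: 90 - (5/24)x = 395/14 + (5/14)x gives x* = 2076/19 and P* = 2555/38.
With the subsidy, sellers receive Ps = Pb + 37 for each unit, where Pb is the price buyers pay.
On the curves, Pb = 90 - (5/24)x and Ps = 395/14 + (5/14)x; the wedge Ps − Pb = 37 gives 395/14 + (5/14)x − (90 - (5/24)x) = 37, so x' = 16596/95.
Then Pb = 90 − (5/24)·(16596/95) = 2037/38 and Ps = 395/14 + (5/14)·(16596/95) = 3443/38.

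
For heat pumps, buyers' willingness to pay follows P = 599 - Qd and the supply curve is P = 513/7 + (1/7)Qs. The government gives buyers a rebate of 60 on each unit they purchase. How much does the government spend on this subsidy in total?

Pre-subsidy: 599 - Q = 513/7 + (1/7)Q gives Q* = 460 and P* = 139.
With the rebate, buyers effectively pay Pb = Ps − 60, where Ps is the price sellers receive.
On the curves, Pb = 599 - Q and Ps = 513/7 + (1/7)Q; the wedge Ps − Pb = 60 gives 513/7 + (1/7)Q − (599 - Q) = 60, so Q' = 512.5.
Then Pb = 599 − 1·512.5 = 86.5 and Ps = 513/7 + (1/7)·512.5 = 146.5.
Government outlay = subsidy × quantity = 60 × 512.5 = 30750.

Government cost = 30750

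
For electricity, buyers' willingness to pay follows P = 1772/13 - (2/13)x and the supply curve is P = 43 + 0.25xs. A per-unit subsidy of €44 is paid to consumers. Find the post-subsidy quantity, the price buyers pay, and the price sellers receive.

Pre-subsidy: 1772/13 - (2/13)x = 43 + 0.25x gives x* = 4852/21 and P* = 2116/21.
With the rebate, buyers effectively pay Pb = Ps − 44, where Ps is the price sellers receive.
On the curves, Pb = 1772/13 - (2/13)x and Ps = 43 + 0.25x; the wedge Ps − Pb = 44 gives 43 + 0.25x − (1772/13 - (2/13)x) = 44, so x' = 340.
Then Pb = 1772/13 − (2/13)·340 = 84 and Ps = 43 + 0.25·340 = 128.

x' = 340; buyers pay €84; sellers receive €128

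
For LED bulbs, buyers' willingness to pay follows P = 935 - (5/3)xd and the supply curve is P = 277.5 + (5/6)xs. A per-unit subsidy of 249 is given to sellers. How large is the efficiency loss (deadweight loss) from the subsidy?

Pre-subsidy: 935 - (5/3)x = 277.5 + (5/6)x gives x* = 263 and P* = 1490/3.
With the subsidy, sellers receive Ps = Pb + 249 for each unit, where Pb is the price buyers pay.
On the curves, Pb = 935 - (5/3)x and Ps = 277.5 + (5/6)x; the wedge Ps − Pb = 249 gives 277.5 + (5/6)x − (935 - (5/3)x) = 249, so x' = 362.6.
Then Pb = 935 − (5/3)·362.6 = 992/3 and Ps = 277.5 + (5/6)·362.6 = 1739/3.
The subsidy expands output by 362.6 − 263 = 99.6 past the efficient level; on those units the gap between marginal cost and willingness to pay runs from 0 up to 249.
DWL = ½ × 249 × 99.6 = 12400.2.

Deadweight loss = 12400.2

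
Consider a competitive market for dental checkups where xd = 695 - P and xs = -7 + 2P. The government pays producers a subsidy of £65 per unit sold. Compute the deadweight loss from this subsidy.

Deadweight loss = 4225/3

Pre-subsidy: 695 - P = -7 + 2P gives P* = 234, x* = 461.
With the subsidy, sellers receive Ps = Pb + 65 for each unit, where Pb is the price buyers pay.
Supply in terms of Pb becomes xs = -7 + 2(Pb + 65) = 123 + 2Pb. Setting this equal to demand: 695 - Pb = 123 + 2Pb, so Pb = 572/3.
Sellers receive Ps = 572/3 + 65 = 767/3; x' = 695 − 1·(572/3) = 1513/3.
The subsidy expands output by 1513/3 − 461 = 130/3 past the efficient level; on those units the gap between marginal cost and willingness to pay runs from 0 up to 65.
DWL = ½ × 65 × 130/3 = 4225/3.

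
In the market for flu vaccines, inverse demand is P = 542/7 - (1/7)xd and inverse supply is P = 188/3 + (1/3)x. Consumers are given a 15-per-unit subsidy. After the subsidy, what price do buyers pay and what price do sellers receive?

Buyers pay 68.5; sellers receive 83.5

Pre-subsidy: 542/7 - (1/7)x = 188/3 + (1/3)x gives x* = 31 and P* = 73.
With the rebate, buyers effectively pay Pb = Ps − 15, where Ps is the price sellers receive.
On the curves, Pb = 542/7 - (1/7)x and Ps = 188/3 + (1/3)x; the wedge Ps − Pb = 15 gives 188/3 + (1/3)x − (542/7 - (1/7)x) = 15, so x' = 62.5.
Then Pb = 542/7 − (1/7)·62.5 = 68.5 and Ps = 188/3 + (1/3)·62.5 = 83.5.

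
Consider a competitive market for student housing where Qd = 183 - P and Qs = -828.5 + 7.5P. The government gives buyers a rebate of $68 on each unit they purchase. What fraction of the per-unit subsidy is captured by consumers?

Consumer share = 15/17

Pre-subsidy: 183 - P = -828.5 + 7.5P gives P* = 119, Q* = 64.
With the rebate, buyers effectively pay Pb = Ps − 68, where Ps is the price sellers receive.
Demand in terms of Ps becomes Qd = 183 − 1(Ps − 68) = 251 - Ps. Setting this equal to supply: 251 - Ps = -828.5 + 7.5Ps, so Ps = 127.
Buyers pay Pb = 127 − 68 = 59; Q' = -828.5 + 7.5·127 = 124.
Buyers' price falls by P* − Pb = 119 − 59 = 60; sellers' price rises by Ps − P* = 127 − 119 = 8.
So consumers capture 60/68 = 15/17 of each unit of subsidy.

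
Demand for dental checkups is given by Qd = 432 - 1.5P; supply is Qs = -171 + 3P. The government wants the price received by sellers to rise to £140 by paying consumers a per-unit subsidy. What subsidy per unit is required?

Required subsidy s = £18 per unit

At a seller price of 140, quantity supplied is -171 + 3·140 = 249.
Buyers absorb 249 only when they pay Pb with 432 − 1.5·Pb = 249, i.e. Pb = 122.
s = Ps − Pb = 140 − 122 = 18.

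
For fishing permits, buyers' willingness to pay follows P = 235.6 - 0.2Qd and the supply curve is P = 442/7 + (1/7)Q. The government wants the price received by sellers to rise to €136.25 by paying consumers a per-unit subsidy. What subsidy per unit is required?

Required subsidy s = €3 per unit

At a seller price of 136.25, quantity supplied is -442 + 7·136.25 = 511.75.
Buyers absorb 511.75 only when they pay Pb = 235.6 − 0.2·511.75 = 133.25.
s = Ps − Pb = 136.25 − 133.25 = 3.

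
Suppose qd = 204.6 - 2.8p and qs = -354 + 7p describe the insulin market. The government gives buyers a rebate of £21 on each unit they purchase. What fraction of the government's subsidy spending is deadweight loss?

DWL / government spending = 7/29

Pre-subsidy: 204.6 - 2.8p = -354 + 7p gives p* = 57, q* = 45.
With the rebate, buyers effectively pay pb = ps − 21, where ps is the price sellers receive.
Demand in terms of ps becomes qd = 204.6 − 2.8(ps − 21) = 263.4 - 2.8ps. Setting this equal to supply: 263.4 - 2.8ps = -354 + 7ps, so ps = 63.
Buyers pay pb = 63 − 21 = 42; q' = -354 + 7·63 = 87.
ΔCS = ½(45 + 87)(57 − 42) = 990; ΔPS = ½(45 + 87)(63 − 57) = 396.
Government spending = 21 × 87 = 1827.
DWL = ½ × 21 × (87 − 45) = 441; fraction = 441 / 1827 = 7/29.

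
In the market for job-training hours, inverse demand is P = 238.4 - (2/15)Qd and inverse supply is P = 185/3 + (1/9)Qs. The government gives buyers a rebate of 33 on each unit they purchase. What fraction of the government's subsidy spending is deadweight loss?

DWL / government spending = 45/572

Pre-subsidy: 238.4 - (2/15)Q = 185/3 + (1/9)Q gives Q* = 723 and P* = 142.
With the rebate, buyers effectively pay Pb = Ps − 33, where Ps is the price sellers receive.
On the curves, Pb = 238.4 - (2/15)Q and Ps = 185/3 + (1/9)Q; the wedge Ps − Pb = 33 gives 185/3 + (1/9)Q − (238.4 - (2/15)Q) = 33, so Q' = 858.
Then Pb = 238.4 − (2/15)·858 = 124 and Ps = 185/3 + (1/9)·858 = 157.
ΔCS = ½(723 + 858)(142 − 124) = 14229; ΔPS = ½(723 + 858)(157 − 142) = 11857.5.
Government spending = 33 × 858 = 28314.
DWL = ½ × 33 × (858 − 723) = 2227.5; fraction = 2227.5 / 28314 = 45/572.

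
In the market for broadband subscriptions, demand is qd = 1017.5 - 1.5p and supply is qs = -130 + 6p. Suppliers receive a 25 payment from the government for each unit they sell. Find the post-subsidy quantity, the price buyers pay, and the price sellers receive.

Pre-subsidy: 1017.5 - 1.5p = -130 + 6p gives p* = 153, q* = 788.
With the subsidy, sellers receive ps = pb + 25 for each unit, where pb is the price buyers pay.
Supply in terms of pb becomes qs = -130 + 6(pb + 25) = 20 + 6pb. Setting this equal to demand: 1017.5 - 1.5pb = 20 + 6pb, so pb = 133.
Sellers receive ps = 133 + 25 = 158; q' = 1017.5 − 1.5·133 = 818.

q' = 818; buyers pay 133; sellers receive 158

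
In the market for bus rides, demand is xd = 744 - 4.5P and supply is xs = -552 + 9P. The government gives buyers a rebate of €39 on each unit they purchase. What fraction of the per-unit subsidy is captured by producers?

Pre-subsidy: 744 - 4.5P = -552 + 9P gives P* = 96, x* = 312.
With the rebate, buyers effectively pay Pb = Ps − 39, where Ps is the price sellers receive.
Demand in terms of Ps becomes xd = 744 − 4.5(Ps − 39) = 919.5 - 4.5Ps. Setting this equal to supply: 919.5 - 4.5Ps = -552 + 9Ps, so Ps = 109.
Buyers pay Pb = 109 − 39 = 70; x' = -552 + 9·109 = 429.
Buyers' price falls by P* − Pb = 96 − 70 = 26; sellers' price rises by Ps − P* = 109 − 96 = 13.
So producers capture 13/39 = 1/3 of each unit of subsidy.

Producer share = 1/3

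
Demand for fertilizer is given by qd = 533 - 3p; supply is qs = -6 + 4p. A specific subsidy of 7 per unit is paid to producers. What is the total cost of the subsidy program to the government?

Government cost = 2198

Pre-subsidy: 533 - 3p = -6 + 4p gives p* = 77, q* = 302.
With the subsidy, sellers receive ps = pb + 7 for each unit, where pb is the price buyers pay.
Supply in terms of pb becomes qs = -6 + 4(pb + 7) = 22 + 4pb. Setting this equal to demand: 533 - 3pb = 22 + 4pb, so pb = 73.
Sellers receive ps = 73 + 7 = 80; q' = 533 − 3·73 = 314.
Government outlay = subsidy × quantity = 7 × 314 = 2198.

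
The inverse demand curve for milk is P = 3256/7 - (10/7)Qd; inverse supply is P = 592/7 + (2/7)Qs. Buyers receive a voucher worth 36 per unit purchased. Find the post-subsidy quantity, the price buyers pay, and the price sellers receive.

Pre-subsidy: 3256/7 - (10/7)Q = 592/7 + (2/7)Q gives Q* = 222 and P* = 148.
With the rebate, buyers effectively pay Pb = Ps − 36, where Ps is the price sellers receive.
On the curves, Pb = 3256/7 - (10/7)Q and Ps = 592/7 + (2/7)Q; the wedge Ps − Pb = 36 gives 592/7 + (2/7)Q − (3256/7 - (10/7)Q) = 36, so Q' = 243.
Then Pb = 3256/7 − (10/7)·243 = 118 and Ps = 592/7 + (2/7)·243 = 154.

Q' = 243; buyers pay 118; sellers receive 154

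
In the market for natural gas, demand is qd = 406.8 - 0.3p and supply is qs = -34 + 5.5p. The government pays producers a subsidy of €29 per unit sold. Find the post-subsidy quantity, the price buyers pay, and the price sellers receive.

q' = 392.25; buyers pay €48.5; sellers receive €77.5

Pre-subsidy: 406.8 - 0.3p = -34 + 5.5p gives p* = 76, q* = 384.
With the subsidy, sellers receive ps = pb + 29 for each unit, where pb is the price buyers pay.
Supply in terms of pb becomes qs = -34 + 5.5(pb + 29) = 125.5 + 5.5pb. Setting this equal to demand: 406.8 - 0.3pb = 125.5 + 5.5pb, so pb = 48.5.
Sellers receive ps = 48.5 + 29 = 77.5; q' = 406.8 − 0.3·48.5 = 392.25.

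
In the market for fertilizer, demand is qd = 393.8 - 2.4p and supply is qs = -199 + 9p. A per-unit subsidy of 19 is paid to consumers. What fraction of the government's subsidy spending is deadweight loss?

Pre-subsidy: 393.8 - 2.4p = -199 + 9p gives p* = 52, q* = 269.
With the rebate, buyers effectively pay pb = ps − 19, where ps is the price sellers receive.
Demand in terms of ps becomes qd = 393.8 − 2.4(ps − 19) = 439.4 - 2.4ps. Setting this equal to supply: 439.4 - 2.4ps = -199 + 9ps, so ps = 56.
Buyers pay pb = 56 − 19 = 37; q' = -199 + 9·56 = 305.
ΔCS = ½(269 + 305)(52 − 37) = 4305; ΔPS = ½(269 + 305)(56 − 52) = 1148.
Government spending = 19 × 305 = 5795.
DWL = ½ × 19 × (305 − 269) = 342; fraction = 342 / 5795 = 18/305.

DWL / government spending = 18/305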